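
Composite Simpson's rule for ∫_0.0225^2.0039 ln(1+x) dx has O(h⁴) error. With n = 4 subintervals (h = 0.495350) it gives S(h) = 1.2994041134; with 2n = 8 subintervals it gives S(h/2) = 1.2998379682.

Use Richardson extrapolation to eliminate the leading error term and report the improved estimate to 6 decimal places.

1.299867

r = 4, so 2^r = 16.
2^4×A(h/2) = 20.7974074912; minus A(h) gives 19.4980033778.
19.4980033778 ÷ 15 = 1.2998668919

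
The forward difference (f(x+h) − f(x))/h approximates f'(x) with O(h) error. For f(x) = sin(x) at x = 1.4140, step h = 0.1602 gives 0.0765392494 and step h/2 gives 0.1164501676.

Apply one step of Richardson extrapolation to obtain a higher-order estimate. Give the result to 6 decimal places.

Method order is 1; weight 2^1 = 2.
Difference of the inputs: 0.1164501676 − 0.0765392494 = 0.0399109182
Correction (A(h/2) − A(h))/(2 − 1) = 0.0399109182/1 = 0.0399109182
R = 0.1164501676 + 0.0399109182 = 0.1563610858

0.156361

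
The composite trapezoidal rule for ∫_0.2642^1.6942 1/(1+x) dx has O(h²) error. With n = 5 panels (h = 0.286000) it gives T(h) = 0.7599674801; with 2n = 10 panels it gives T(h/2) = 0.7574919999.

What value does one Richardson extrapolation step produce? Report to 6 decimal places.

Leading term ∝ h^2; use weight 4 = 2^2.
4 × 0.7574919999 − 0.7599674801 = 2.2700005195
(4 × 0.7574919999 − 0.7599674801)/(4 − 1) = 0.7566668398
Gap between inputs: 2.475e-03; correction applied: −0.0008251601.

0.756667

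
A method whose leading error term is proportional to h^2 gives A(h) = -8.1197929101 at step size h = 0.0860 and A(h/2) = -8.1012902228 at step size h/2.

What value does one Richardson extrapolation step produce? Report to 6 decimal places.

The method has order 2: 2^2 = 4.
Numerator 4·A(h/2) − A(h) = 4·(-8.1012902228) − (-8.1197929101) = -24.2853679811
Denominator 4 − 1 = 3.
Result: -8.0951226604

-8.095123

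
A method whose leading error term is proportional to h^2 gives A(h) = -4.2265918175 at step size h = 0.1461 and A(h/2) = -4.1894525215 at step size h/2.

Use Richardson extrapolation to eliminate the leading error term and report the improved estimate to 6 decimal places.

-4.177073

Method order is 2; weight 2^2 = 4.
Numerator 4 × A(h/2) − A(h) = 4 × (-4.1894525215) − (-4.2265918175) = -12.5312182685
Divide by 2^2 − 1 = 3.
Result: -4.1770727562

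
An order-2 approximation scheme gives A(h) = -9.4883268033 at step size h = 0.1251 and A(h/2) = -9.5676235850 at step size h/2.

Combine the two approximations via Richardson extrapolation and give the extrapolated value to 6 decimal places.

-9.594056

Error is O(h^2); halving h shrinks it by 2^2 = 4.
Top: 4(-9.5676235850) − (-9.4883268033) = -28.7821675367
(4*(-9.5676235850) − (-9.4883268033))/(4 − 1) = -9.5940558456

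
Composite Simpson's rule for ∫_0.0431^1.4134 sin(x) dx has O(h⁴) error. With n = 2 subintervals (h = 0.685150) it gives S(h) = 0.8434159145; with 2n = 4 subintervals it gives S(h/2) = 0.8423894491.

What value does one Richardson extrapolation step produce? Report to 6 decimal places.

0.842321

r = 4, so 2^r = 16.
Top: 16(0.8423894491) − (0.8434159145) = 12.6348152711
R = 12.6348152711/15 = 0.8423210181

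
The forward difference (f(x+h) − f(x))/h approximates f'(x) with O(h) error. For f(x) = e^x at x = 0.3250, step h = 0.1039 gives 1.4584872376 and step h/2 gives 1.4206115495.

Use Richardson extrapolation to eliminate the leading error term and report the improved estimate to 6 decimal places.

Leading term ∝ h^1; use weight 2 = 2^1.
2×1.4206115495 = 2.8412230990; 2.8412230990 − 1.4584872376 = 1.3827358614
Divide by 2^1 − 1 = 1.
Result: 1.3827358614
Gap between inputs: 3.788e-02; correction applied: −0.0378756881.

1.382736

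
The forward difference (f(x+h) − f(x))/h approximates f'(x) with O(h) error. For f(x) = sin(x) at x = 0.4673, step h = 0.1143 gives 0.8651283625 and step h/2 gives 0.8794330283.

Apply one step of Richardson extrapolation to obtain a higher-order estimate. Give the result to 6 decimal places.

Order 1 gives 2^r = 2 and 2^r − 1 = 1.
2·0.8794330283 = 1.7588660566; 1.7588660566 − 0.8651283625 = 0.8937376941
Divide by 2^1 − 1 = 1.
So the Richardson estimate is 0.8937376941.
Correction |R − A(h/2)| = 1.430e-02; gap |A(h/2) − A(h)| = 1.430e-02.

0.893738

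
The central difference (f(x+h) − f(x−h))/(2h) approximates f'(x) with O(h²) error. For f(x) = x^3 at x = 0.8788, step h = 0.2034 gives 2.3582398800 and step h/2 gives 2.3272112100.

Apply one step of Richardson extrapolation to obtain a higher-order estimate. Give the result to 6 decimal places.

2.316868

r = 2: numerator weight 4, denominator 3.
Top: 4(2.3272112100) − (2.3582398800) = 6.9506049600
Divide by 2^2 − 1 = 3.
(4·2.3272112100 − 2.3582398800)/(4 − 1) = 2.3168683200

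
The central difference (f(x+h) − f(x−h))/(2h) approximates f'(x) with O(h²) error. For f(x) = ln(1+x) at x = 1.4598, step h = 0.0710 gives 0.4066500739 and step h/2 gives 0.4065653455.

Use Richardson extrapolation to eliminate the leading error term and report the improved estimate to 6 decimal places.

0.406537

r = 2, so 2^r = 4.
4 × 0.4065653455 = 1.6262613820; subtract 0.4066500739 → 1.2196113081
Extrapolated: 1.2196113081 / 3 = 0.4065371027
Gap between inputs: 8.473e-05; correction applied: −0.0000282428.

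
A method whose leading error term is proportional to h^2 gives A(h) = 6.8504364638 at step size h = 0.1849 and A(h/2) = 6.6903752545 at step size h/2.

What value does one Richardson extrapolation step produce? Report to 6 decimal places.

With r = 2 the leading error scales as h^2, so the weight is 2^2 = 4.
Top: 4(6.6903752545) − (6.8504364638) = 19.9110645542
19.9110645542 ÷ 3 = 6.6370215181
Correction |R − A(h/2)| = 5.335e-02; gap |A(h/2) − A(h)| = 1.601e-01.

6.637022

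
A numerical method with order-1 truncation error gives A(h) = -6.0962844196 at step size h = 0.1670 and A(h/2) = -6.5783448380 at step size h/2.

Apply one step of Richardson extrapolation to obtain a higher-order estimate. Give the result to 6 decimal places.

-7.060405

Order 1 gives 2^r = 2 and 2^r − 1 = 1.
Difference of the inputs: -6.5783448380 − (-6.0962844196) = -0.4820604184
Correction (A(h/2) − A(h))/(2 − 1) = (-0.4820604184)/1 = -0.4820604184
R = A(h/2) + (A(h/2) − A(h))/1 = -6.5783448380 − 0.4820604184 = -7.0604052564
Correction |R − A(h/2)| = 4.821e-01; gap |A(h/2) − A(h)| = 4.821e-01.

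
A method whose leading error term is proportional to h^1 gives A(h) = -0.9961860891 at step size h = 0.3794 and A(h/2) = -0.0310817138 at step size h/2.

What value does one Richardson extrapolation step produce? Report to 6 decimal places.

Leading term ∝ h^1; use weight 2 = 2^1.
A(h/2) − A(h) = -0.0310817138 − (-0.9961860891) = 0.9651043753
Divide by 2^1 − 1 = 1: 0.9651043753/1 = 0.9651043753
R = A(h/2) + (A(h/2) − A(h))/1 = -0.0310817138 + 0.9651043753 = 0.9340226615
Correction |R − A(h/2)| = 9.651e-01; gap |A(h/2) − A(h)| = 9.651e-01.

0.934023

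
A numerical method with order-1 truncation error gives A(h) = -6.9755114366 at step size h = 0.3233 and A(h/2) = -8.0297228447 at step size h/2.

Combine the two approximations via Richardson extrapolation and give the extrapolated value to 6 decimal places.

With r = 1 the leading error scales as h^1, so the weight is 2^1 = 2.
A(h/2) − A(h) = -8.0297228447 − (-6.9755114366) = -1.0542114081
Divide by 2^1 − 1 = 1: (-1.0542114081)/1 = -1.0542114081
R = -8.0297228447 − 1.0542114081 = -9.0839342528
Gap between inputs: 1.054e+00; correction applied: −1.0542114081.

-9.083934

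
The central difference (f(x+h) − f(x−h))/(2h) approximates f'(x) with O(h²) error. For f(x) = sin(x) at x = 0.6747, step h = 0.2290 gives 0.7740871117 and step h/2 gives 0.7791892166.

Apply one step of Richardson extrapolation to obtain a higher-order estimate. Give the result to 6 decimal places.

0.780890

Leading term ∝ h^2; use weight 4 = 2^2.
4×0.7791892166 = 3.1167568664; 3.1167568664 − 0.7740871117 = 2.3426697547
2.3426697547 ÷ 3 = 0.7808899182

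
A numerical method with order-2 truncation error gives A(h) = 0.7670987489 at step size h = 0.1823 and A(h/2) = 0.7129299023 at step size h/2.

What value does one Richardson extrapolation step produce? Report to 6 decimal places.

0.694874

Method order is 2; weight 2^2 = 4.
2^2×A(h/2) = 2.8517196092; minus A(h) gives 2.0846208603.
Denominator 4 − 1 = 3.
So the Richardson estimate is 0.6948736201.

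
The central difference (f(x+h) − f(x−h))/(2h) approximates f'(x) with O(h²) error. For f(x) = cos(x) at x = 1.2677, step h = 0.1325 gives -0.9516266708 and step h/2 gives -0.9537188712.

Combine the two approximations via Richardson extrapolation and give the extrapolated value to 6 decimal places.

Error is O(h^2); halving h shrinks it by 2^2 = 4.
Weighted: (-3.8148754848) − (-0.9516266708) = -2.8632488140
Extrapolated: (-2.8632488140) / 3 = -0.9544162713
Gap between inputs: 2.092e-03; correction applied: −0.0006974001.

-0.954416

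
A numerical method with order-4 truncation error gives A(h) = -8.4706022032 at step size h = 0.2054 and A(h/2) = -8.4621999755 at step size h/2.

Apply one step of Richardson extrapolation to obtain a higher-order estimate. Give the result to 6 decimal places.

-8.461640

r = 4: numerator weight 16, denominator 15.
16 × (-8.4621999755) = -135.3951996080; (-135.3951996080) − (-8.4706022032) = -126.9245974048
Divide by 2^4 − 1 = 15.
Extrapolated: (-126.9245974048) / 15 = -8.4616398270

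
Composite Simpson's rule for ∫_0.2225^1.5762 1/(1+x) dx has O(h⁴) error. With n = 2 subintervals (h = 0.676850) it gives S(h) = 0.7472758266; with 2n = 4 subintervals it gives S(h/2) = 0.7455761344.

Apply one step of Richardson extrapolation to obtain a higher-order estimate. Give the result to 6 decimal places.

Leading term ∝ h^4; use weight 16 = 2^4.
2^4*A(h/2) = 11.9292181504; minus A(h) gives 11.1819423238.
Denominator 16 − 1 = 15.
R = 11.1819423238/15 = 0.7454628216
Correction |R − A(h/2)| = 1.133e-04; gap |A(h/2) − A(h)| = 1.700e-03.

0.745463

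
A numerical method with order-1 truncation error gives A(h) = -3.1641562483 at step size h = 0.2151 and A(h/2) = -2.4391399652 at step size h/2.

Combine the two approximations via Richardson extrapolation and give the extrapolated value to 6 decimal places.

Error is O(h^1); halving h shrinks it by 2^1 = 2.
Top: 2(-2.4391399652) − (-3.1641562483) = -1.7141236821
(2 × (-2.4391399652) − (-3.1641562483))/(2 − 1) = -1.7141236821
Gap between inputs: 7.250e-01; correction applied: +0.7250162831.

-1.714124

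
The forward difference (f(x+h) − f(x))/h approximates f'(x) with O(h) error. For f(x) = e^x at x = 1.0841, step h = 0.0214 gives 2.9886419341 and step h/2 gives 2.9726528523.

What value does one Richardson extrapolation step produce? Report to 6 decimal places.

2.956664

Error is O(h^1); halving h shrinks it by 2^1 = 2.
Difference of the inputs: 2.9726528523 − 2.9886419341 = -0.0159890818
Correction (A(h/2) − A(h))/(2 − 1) = (-0.0159890818)/1 = -0.0159890818
R = A(h/2) + (A(h/2) − A(h))/1 = 2.9726528523 − 0.0159890818 = 2.9566637705
Gap between inputs: 1.599e-02; correction applied: −0.0159890818.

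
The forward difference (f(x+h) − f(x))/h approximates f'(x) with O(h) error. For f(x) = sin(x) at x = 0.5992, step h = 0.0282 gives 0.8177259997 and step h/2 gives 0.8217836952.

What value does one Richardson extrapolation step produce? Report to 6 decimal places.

r = 1, so 2^r = 2.
2^1×A(h/2) = 1.6435673904; minus A(h) gives 0.8258413907.
Divide by 2^1 − 1 = 1.
Extrapolated: 0.8258413907 / 1 = 0.8258413907
Correction |R − A(h/2)| = 4.058e-03; gap |A(h/2) − A(h)| = 4.058e-03.

0.825841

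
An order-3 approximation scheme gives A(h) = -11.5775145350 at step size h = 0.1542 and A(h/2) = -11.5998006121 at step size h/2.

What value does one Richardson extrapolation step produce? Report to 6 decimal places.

Leading term ∝ h^3; use weight 8 = 2^3.
Difference of the inputs: -11.5998006121 − (-11.5775145350) = -0.0222860771
Correction (A(h/2) − A(h))/(8 − 1) = (-0.0222860771)/7 = -0.0031837253
R = A(h/2) + (A(h/2) − A(h))/7 = -11.5998006121 − 0.0031837253 = -11.6029843374
Shift from A(h/2): −0.0031837253.

-11.602984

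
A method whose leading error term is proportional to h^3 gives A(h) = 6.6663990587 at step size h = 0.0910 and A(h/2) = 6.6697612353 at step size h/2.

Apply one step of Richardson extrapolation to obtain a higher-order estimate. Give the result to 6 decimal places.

6.670242

The method has order 3: 2^3 = 8.
Numerator 8·A(h/2) − A(h) = 8·6.6697612353 − 6.6663990587 = 46.6916908237
Divide by 2^3 − 1 = 7.
Extrapolated: 46.6916908237 / 7 = 6.6702415462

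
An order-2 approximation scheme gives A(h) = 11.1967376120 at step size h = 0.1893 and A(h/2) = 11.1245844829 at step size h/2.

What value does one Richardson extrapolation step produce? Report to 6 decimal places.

Method order is 2; weight 2^2 = 4.
Numerator 4 × A(h/2) − A(h) = 4 × 11.1245844829 − 11.1967376120 = 33.3016003196
Denominator 4 − 1 = 3.
So the Richardson estimate is 11.1005334399.
Shift from A(h/2): −0.0240510430.

11.100533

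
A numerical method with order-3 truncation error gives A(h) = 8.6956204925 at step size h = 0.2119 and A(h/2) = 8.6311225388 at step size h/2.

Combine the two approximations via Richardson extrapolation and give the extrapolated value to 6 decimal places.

r = 3, so 2^r = 8.
2^3 × A(h/2) = 69.0489803104; minus A(h) gives 60.3533598179.
Denominator 8 − 1 = 7.
R = 60.3533598179/7 = 8.6219085454
Shift from A(h/2): −0.0092139934.

8.621909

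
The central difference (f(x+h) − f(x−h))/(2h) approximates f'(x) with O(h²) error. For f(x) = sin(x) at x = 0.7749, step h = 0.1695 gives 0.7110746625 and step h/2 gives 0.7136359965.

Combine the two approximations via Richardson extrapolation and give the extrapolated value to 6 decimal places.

0.714490

Method order is 2; weight 2^2 = 4.
4*0.7136359965 = 2.8545439860; 2.8545439860 − 0.7110746625 = 2.1434693235
R = 2.1434693235/3 = 0.7144897745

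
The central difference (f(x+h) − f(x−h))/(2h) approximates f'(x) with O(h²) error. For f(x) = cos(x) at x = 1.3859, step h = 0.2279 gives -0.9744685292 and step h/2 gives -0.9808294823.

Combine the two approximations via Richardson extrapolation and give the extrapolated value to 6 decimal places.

-0.982950

r = 2, so 2^r = 4.
Weighted: (-3.9233179292) − (-0.9744685292) = -2.9488494000
(4·(-0.9808294823) − (-0.9744685292))/(4 − 1) = -0.9829498000
Gap between inputs: 6.361e-03; correction applied: −0.0021203177.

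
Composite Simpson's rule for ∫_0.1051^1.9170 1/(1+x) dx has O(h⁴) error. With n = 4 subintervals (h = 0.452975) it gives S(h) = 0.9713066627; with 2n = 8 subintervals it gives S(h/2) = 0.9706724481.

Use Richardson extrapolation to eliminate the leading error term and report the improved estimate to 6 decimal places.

0.970630

Order 4 gives 2^r = 16 and 2^r − 1 = 15.
16*0.9706724481 = 15.5307591696; subtract 0.9713066627 → 14.5594525069
Denominator 16 − 1 = 15.
R = 14.5594525069/15 = 0.9706301671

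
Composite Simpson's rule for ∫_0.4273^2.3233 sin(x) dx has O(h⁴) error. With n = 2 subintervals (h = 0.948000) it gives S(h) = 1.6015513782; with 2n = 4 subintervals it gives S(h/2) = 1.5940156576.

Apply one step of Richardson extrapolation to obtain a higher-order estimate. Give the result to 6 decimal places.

Error is O(h^4); halving h shrinks it by 2^4 = 16.
A(h/2) − A(h) = 1.5940156576 − 1.6015513782 = -0.0075357206
Correction (A(h/2) − A(h))/(16 − 1) = (-0.0075357206)/15 = -0.0005023814
R = 1.5940156576 − 0.0005023814 = 1.5935132762

1.593513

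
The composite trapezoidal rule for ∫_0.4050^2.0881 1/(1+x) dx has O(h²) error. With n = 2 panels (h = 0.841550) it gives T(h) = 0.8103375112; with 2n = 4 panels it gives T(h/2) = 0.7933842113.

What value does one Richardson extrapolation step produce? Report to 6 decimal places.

0.787733

Leading term ∝ h^2; use weight 4 = 2^2.
Top: 4(0.7933842113) − (0.8103375112) = 2.3631993340
Divide by 2^2 − 1 = 3.
So the Richardson estimate is 0.7877331113.
Correction |R − A(h/2)| = 5.651e-03; gap |A(h/2) − A(h)| = 1.695e-02.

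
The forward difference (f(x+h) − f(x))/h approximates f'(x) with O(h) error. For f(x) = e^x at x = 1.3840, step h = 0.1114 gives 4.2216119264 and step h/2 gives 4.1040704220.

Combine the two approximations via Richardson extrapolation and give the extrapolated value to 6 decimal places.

3.986529

Error is O(h^1); halving h shrinks it by 2^1 = 2.
2×4.1040704220 = 8.2081408440; 8.2081408440 − 4.2216119264 = 3.9865289176
Denominator 2 − 1 = 1.
3.9865289176 ÷ 1 = 3.9865289176
Gap between inputs: 1.175e-01; correction applied: −0.1175415044.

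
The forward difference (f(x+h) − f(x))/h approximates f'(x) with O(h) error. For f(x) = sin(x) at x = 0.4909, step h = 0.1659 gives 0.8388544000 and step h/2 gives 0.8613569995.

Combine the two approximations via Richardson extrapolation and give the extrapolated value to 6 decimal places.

r = 1: numerator weight 2, denominator 1.
2·0.8613569995 − 0.8388544000 = 0.8838595990
R = 0.8838595990/1 = 0.8838595990

0.883860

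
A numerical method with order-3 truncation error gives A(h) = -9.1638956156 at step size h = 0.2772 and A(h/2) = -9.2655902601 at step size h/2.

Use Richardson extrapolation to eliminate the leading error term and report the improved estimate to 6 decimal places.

Leading term ∝ h^3; use weight 8 = 2^3.
Top: 8(-9.2655902601) − (-9.1638956156) = -64.9608264652
(8×(-9.2655902601) − (-9.1638956156))/(8 − 1) = -9.2801180665

-9.280118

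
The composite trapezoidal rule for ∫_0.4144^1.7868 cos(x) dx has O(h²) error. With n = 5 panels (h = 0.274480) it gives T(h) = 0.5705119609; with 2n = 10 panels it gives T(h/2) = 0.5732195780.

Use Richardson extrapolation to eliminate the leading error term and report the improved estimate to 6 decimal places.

0.574122

Method order is 2; weight 2^2 = 4.
Top: 4(0.5732195780) − (0.5705119609) = 1.7223663511
R = 1.7223663511/3 = 0.5741221170
Shift from A(h/2): +0.0009025390.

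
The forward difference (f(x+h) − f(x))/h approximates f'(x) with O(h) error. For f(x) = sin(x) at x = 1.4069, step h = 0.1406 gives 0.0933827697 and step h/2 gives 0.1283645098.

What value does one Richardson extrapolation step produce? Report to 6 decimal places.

With r = 1 the leading error scales as h^1, so the weight is 2^1 = 2.
2 × 0.1283645098 = 0.2567290196; 0.2567290196 − 0.0933827697 = 0.1633462499
R = 0.1633462499/1 = 0.1633462499
Correction |R − A(h/2)| = 3.498e-02; gap |A(h/2) − A(h)| = 3.498e-02.

0.163346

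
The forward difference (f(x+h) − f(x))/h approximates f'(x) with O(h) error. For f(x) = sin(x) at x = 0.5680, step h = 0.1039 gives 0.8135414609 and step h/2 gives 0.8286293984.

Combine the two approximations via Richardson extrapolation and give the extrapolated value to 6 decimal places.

r = 1, so 2^r = 2.
A(h/2) − A(h) = 0.8286293984 − 0.8135414609 = 0.0150879375
Divide by 2^1 − 1 = 1: 0.0150879375/1 = 0.0150879375
R = 0.8286293984 + 0.0150879375 = 0.8437173359

0.843717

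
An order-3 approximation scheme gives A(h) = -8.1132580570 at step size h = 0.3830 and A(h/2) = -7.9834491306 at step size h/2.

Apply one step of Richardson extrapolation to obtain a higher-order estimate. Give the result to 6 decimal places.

-7.964905

Method order is 3; weight 2^3 = 8.
Numerator 8·A(h/2) − A(h) = 8·(-7.9834491306) − (-8.1132580570) = -55.7543349878
(-55.7543349878) ÷ 7 = -7.9649049983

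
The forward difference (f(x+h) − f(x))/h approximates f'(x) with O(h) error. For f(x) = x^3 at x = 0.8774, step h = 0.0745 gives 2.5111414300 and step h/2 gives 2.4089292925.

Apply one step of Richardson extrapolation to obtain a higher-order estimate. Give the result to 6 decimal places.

With r = 1 the leading error scales as h^1, so the weight is 2^1 = 2.
2^1 × A(h/2) = 4.8178585850; minus A(h) gives 2.3067171550.
Denominator 2 − 1 = 1.
R = 2.3067171550/1 = 2.3067171550
Shift from A(h/2): −0.1022121375.

2.306717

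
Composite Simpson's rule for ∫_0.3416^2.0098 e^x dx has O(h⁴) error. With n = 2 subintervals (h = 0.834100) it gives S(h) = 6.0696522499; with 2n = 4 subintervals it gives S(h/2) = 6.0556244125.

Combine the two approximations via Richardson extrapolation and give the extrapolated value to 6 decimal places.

6.054689

r = 4, so 2^r = 16.
Weighted: 96.8899906000 − 6.0696522499 = 90.8203383501
Divide by 2^4 − 1 = 15.
90.8203383501 ÷ 15 = 6.0546892233
Correction |R − A(h/2)| = 9.352e-04; gap |A(h/2) − A(h)| = 1.403e-02.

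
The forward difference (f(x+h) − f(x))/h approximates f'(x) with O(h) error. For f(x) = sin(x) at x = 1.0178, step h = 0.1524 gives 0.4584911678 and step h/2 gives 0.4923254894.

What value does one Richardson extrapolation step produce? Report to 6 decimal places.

0.526160

The method has order 1: 2^1 = 2.
Weighted: 0.9846509788 − 0.4584911678 = 0.5261598110
Denominator 2 − 1 = 1.
So the Richardson estimate is 0.5261598110.
Shift from A(h/2): +0.0338343216.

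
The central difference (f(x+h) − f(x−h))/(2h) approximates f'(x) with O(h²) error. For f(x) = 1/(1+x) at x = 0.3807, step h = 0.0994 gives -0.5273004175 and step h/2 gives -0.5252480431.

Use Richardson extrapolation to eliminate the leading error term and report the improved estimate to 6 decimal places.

-0.524564

Method order is 2; weight 2^2 = 4.
4·(-0.5252480431) = -2.1009921724; (-2.1009921724) − (-0.5273004175) = -1.5736917549
(4·(-0.5252480431) − (-0.5273004175))/(4 − 1) = -0.5245639183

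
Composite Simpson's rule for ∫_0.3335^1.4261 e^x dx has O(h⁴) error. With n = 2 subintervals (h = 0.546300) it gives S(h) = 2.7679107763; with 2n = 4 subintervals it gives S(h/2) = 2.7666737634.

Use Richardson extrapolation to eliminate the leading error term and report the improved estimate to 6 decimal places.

2.766591

r = 4, so 2^r = 16.
Top: 16(2.7666737634) − (2.7679107763) = 41.4988694381
Extrapolated: 41.4988694381 / 15 = 2.7665912959
Correction |R − A(h/2)| = 8.247e-05; gap |A(h/2) − A(h)| = 1.237e-03.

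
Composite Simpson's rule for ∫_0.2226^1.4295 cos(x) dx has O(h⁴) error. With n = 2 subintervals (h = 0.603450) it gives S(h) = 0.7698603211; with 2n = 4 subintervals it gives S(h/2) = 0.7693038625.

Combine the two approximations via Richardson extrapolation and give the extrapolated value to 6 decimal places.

0.769267

Method order is 4; weight 2^4 = 16.
16 × 0.7693038625 = 12.3088618000; subtract 0.7698603211 → 11.5390014789
(16 × 0.7693038625 − 0.7698603211)/(16 − 1) = 0.7692667653
Gap between inputs: 5.565e-04; correction applied: −0.0000370972.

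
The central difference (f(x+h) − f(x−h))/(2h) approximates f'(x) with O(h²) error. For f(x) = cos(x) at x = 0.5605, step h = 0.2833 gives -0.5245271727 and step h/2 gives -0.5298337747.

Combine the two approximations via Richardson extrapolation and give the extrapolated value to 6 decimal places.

-0.531603

Error is O(h^2); halving h shrinks it by 2^2 = 4.
Numerator 4×A(h/2) − A(h) = 4×(-0.5298337747) − (-0.5245271727) = -1.5948079261
R = (-1.5948079261)/3 = -0.5316026420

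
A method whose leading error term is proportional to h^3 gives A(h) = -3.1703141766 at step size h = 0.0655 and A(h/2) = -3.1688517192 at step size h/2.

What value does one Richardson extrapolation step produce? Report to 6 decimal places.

Method order is 3; weight 2^3 = 8.
Difference of the inputs: -3.1688517192 − (-3.1703141766) = 0.0014624574
Correction (A(h/2) − A(h))/(8 − 1) = 0.0014624574/7 = 0.0002089225
R = -3.1688517192 + 0.0002089225 = -3.1686427967
Shift from A(h/2): +0.0002089225.

-3.168643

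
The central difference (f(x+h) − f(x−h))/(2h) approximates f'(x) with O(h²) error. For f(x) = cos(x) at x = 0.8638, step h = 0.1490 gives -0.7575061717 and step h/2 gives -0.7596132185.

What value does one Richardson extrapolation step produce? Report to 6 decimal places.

-0.760316

r = 2: numerator weight 4, denominator 3.
4·(-0.7596132185) = -3.0384528740; subtract (-0.7575061717) → -2.2809467023
Divide by 2^2 − 1 = 3.
(-2.2809467023) ÷ 3 = -0.7603155674
Correction |R − A(h/2)| = 7.023e-04; gap |A(h/2) − A(h)| = 2.107e-03.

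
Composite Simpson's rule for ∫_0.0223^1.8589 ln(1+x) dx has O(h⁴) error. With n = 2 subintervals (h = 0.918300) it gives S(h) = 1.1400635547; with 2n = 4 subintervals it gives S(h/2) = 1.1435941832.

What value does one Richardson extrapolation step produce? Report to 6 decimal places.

With r = 4 the leading error scales as h^4, so the weight is 2^4 = 16.
16×1.1435941832 = 18.2975069312; subtract 1.1400635547 → 17.1574433765
Divide by 2^4 − 1 = 15.
(16×1.1435941832 − 1.1400635547)/(16 − 1) = 1.1438295584

1.143830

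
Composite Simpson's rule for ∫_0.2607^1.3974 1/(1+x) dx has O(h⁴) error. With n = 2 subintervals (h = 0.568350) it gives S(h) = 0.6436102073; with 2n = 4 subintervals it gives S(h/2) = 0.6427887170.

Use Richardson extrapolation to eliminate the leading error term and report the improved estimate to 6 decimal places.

0.642734

Method order is 4; weight 2^4 = 16.
16*0.6427887170 − 0.6436102073 = 9.6410092647
Divide by 2^4 − 1 = 15.
Extrapolated: 9.6410092647 / 15 = 0.6427339510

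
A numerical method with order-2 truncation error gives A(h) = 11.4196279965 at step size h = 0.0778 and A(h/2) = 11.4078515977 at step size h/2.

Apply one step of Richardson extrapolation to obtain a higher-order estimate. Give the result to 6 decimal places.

r = 2: numerator weight 4, denominator 3.
4×11.4078515977 = 45.6314063908; subtract 11.4196279965 → 34.2117783943
Divide by 2^2 − 1 = 3.
34.2117783943 ÷ 3 = 11.4039261314

11.403926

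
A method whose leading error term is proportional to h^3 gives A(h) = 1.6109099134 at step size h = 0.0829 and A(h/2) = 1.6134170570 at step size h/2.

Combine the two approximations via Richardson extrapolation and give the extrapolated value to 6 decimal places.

1.613775

Leading term ∝ h^3; use weight 8 = 2^3.
A(h/2) − A(h) = 1.6134170570 − 1.6109099134 = 0.0025071436
Divide by 2^3 − 1 = 7: 0.0025071436/7 = 0.0003581634
R = A(h/2) + (A(h/2) − A(h))/7 = 1.6134170570 + 0.0003581634 = 1.6137752204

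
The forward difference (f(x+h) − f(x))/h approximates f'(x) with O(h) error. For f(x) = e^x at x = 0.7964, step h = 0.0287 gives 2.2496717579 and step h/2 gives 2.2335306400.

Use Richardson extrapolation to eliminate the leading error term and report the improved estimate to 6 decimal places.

Method order is 1; weight 2^1 = 2.
Weighted: 4.4670612800 − 2.2496717579 = 2.2173895221
Divide by 2^1 − 1 = 1.
Extrapolated: 2.2173895221 / 1 = 2.2173895221
Correction |R − A(h/2)| = 1.614e-02; gap |A(h/2) − A(h)| = 1.614e-02.

2.217390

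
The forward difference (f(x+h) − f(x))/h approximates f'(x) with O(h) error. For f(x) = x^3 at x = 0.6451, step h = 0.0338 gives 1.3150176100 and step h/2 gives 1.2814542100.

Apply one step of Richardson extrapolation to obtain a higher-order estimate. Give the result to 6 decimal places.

With r = 1 the leading error scales as h^1, so the weight is 2^1 = 2.
2*1.2814542100 − 1.3150176100 = 1.2478908100
Denominator 2 − 1 = 1.
(2*1.2814542100 − 1.3150176100)/(2 − 1) = 1.2478908100

1.247891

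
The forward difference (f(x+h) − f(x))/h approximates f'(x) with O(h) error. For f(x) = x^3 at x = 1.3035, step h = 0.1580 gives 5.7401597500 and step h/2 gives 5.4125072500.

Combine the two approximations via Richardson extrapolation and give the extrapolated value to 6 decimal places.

Method order is 1; weight 2^1 = 2.
Top: 2(5.4125072500) − (5.7401597500) = 5.0848547500
Divide by 2^1 − 1 = 1.
5.0848547500 ÷ 1 = 5.0848547500
Gap between inputs: 3.277e-01; correction applied: −0.3276525000.

5.084855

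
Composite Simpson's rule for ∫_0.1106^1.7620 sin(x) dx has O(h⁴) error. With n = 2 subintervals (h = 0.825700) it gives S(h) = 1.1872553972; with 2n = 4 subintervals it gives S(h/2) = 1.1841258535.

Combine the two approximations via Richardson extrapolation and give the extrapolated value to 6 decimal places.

Order 4 gives 2^r = 16 and 2^r − 1 = 15.
Weighted: 18.9460136560 − 1.1872553972 = 17.7587582588
(16·1.1841258535 − 1.1872553972)/(16 − 1) = 1.1839172173
Correction |R − A(h/2)| = 2.086e-04; gap |A(h/2) − A(h)| = 3.130e-03.

1.183917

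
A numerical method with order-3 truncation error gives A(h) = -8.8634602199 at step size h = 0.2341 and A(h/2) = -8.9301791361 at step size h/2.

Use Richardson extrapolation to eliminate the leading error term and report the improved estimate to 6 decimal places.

-8.939710

Order 3 gives 2^r = 8 and 2^r − 1 = 7.
8*(-8.9301791361) = -71.4414330888; subtract (-8.8634602199) → -62.5779728689
Denominator 8 − 1 = 7.
(-62.5779728689) ÷ 7 = -8.9397104098
Gap between inputs: 6.672e-02; correction applied: −0.0095312737.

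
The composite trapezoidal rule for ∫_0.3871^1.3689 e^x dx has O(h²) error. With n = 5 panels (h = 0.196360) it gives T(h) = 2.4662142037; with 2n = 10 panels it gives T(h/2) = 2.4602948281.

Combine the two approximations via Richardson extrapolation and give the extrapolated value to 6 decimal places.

2.458322

Method order is 2; weight 2^2 = 4.
Difference of the inputs: 2.4602948281 − 2.4662142037 = -0.0059193756
Correction (A(h/2) − A(h))/(4 − 1) = (-0.0059193756)/3 = -0.0019731252
R = A(h/2) + (A(h/2) − A(h))/3 = 2.4602948281 − 0.0019731252 = 2.4583217029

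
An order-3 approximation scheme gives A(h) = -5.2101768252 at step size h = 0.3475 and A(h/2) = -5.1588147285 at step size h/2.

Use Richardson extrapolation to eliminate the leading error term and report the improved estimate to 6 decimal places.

The method has order 3: 2^3 = 8.
Weighted: (-41.2705178280) − (-5.2101768252) = -36.0603410028
Denominator 8 − 1 = 7.
(-36.0603410028) ÷ 7 = -5.1514772861
Gap between inputs: 5.136e-02; correction applied: +0.0073374424.

-5.151477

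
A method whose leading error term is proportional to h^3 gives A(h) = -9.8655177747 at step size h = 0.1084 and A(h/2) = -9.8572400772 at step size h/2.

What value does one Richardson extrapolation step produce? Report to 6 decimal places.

-9.856058

With r = 3 the leading error scales as h^3, so the weight is 2^3 = 8.
Top: 8(-9.8572400772) − (-9.8655177747) = -68.9924028429
R = (-68.9924028429)/7 = -9.8560575490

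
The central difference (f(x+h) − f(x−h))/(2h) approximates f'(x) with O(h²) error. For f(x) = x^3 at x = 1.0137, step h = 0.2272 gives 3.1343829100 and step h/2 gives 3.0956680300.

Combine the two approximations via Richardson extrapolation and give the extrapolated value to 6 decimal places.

The method has order 2: 2^2 = 4.
Difference of the inputs: 3.0956680300 − 3.1343829100 = -0.0387148800
Correction (A(h/2) − A(h))/(4 − 1) = (-0.0387148800)/3 = -0.0129049600
R = A(h/2) + (A(h/2) − A(h))/3 = 3.0956680300 − 0.0129049600 = 3.0827630700

3.082763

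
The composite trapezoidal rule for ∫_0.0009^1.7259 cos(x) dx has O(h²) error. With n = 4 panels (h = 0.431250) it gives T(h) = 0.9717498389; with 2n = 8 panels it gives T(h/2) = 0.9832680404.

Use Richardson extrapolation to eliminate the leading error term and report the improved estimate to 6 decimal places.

Error is O(h^2); halving h shrinks it by 2^2 = 4.
4×0.9832680404 = 3.9330721616; 3.9330721616 − 0.9717498389 = 2.9613223227
2.9613223227 ÷ 3 = 0.9871074409
Shift from A(h/2): +0.0038394005.

0.987107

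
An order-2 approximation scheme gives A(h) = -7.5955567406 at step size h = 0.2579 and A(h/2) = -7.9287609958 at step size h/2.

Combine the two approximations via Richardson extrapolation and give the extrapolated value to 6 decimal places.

-8.039829

r = 2, so 2^r = 4.
4 × (-7.9287609958) − (-7.5955567406) = -24.1194872426
(4 × (-7.9287609958) − (-7.5955567406))/(4 − 1) = -8.0398290809
Gap between inputs: 3.332e-01; correction applied: −0.1110680851.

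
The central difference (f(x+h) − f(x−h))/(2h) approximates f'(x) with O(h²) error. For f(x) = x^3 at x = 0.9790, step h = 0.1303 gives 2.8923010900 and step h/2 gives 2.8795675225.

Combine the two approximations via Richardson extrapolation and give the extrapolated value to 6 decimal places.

Order 2 gives 2^r = 4 and 2^r − 1 = 3.
4·2.8795675225 − 2.8923010900 = 8.6259690000
R = 8.6259690000/3 = 2.8753230000

2.875323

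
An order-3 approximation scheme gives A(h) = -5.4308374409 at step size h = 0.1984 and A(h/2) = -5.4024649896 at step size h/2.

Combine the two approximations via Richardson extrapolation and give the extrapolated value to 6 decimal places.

-5.398412

With r = 3 the leading error scales as h^3, so the weight is 2^3 = 8.
Weighted: (-43.2197199168) − (-5.4308374409) = -37.7888824759
Denominator 8 − 1 = 7.
(-37.7888824759) ÷ 7 = -5.3984117823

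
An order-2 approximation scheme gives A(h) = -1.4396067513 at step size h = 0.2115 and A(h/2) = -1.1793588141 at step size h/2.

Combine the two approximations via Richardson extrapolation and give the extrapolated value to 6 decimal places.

Method order is 2; weight 2^2 = 4.
A(h/2) − A(h) = -1.1793588141 − (-1.4396067513) = 0.2602479372
Correction (A(h/2) − A(h))/(4 − 1) = 0.2602479372/3 = 0.0867493124
R = -1.1793588141 + 0.0867493124 = -1.0926095017

-1.092610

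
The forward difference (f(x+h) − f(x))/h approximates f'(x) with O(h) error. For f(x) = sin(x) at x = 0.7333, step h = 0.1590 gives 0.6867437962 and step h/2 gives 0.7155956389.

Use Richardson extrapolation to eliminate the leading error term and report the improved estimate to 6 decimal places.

0.744447

The method has order 1: 2^1 = 2.
Weighted: 1.4311912778 − 0.6867437962 = 0.7444474816
(2*0.7155956389 − 0.6867437962)/(2 − 1) = 0.7444474816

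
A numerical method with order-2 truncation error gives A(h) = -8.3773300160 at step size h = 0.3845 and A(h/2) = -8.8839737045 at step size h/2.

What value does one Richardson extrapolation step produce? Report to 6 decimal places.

The method has order 2: 2^2 = 4.
Weighted: (-35.5358948180) − (-8.3773300160) = -27.1585648020
(-27.1585648020) ÷ 3 = -9.0528549340
Shift from A(h/2): −0.1688812295.

-9.052855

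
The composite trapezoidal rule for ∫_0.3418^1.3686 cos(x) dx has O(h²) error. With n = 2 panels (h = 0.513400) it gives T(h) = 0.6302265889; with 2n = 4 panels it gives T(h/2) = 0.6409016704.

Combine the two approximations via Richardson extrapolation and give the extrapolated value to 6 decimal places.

0.644460

r = 2, so 2^r = 4.
Weighted: 2.5636066816 − 0.6302265889 = 1.9333800927
Denominator 4 − 1 = 3.
So the Richardson estimate is 0.6444600309.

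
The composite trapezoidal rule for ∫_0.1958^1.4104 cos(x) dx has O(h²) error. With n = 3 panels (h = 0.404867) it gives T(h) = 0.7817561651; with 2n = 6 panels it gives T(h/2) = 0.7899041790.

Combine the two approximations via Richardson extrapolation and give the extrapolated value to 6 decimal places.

0.792620

r = 2: numerator weight 4, denominator 3.
4*0.7899041790 − 0.7817561651 = 2.3778605509
2.3778605509 ÷ 3 = 0.7926201836
Correction |R − A(h/2)| = 2.716e-03; gap |A(h/2) − A(h)| = 8.148e-03.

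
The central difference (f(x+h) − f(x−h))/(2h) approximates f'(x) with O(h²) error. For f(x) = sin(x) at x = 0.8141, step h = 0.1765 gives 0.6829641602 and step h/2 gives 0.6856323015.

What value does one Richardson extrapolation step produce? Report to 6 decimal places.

0.686522

With r = 2 the leading error scales as h^2, so the weight is 2^2 = 4.
Difference of the inputs: 0.6856323015 − 0.6829641602 = 0.0026681413
Correction (A(h/2) − A(h))/(4 − 1) = 0.0026681413/3 = 0.0008893804
R = 0.6856323015 + 0.0008893804 = 0.6865216819
Correction |R − A(h/2)| = 8.894e-04; gap |A(h/2) − A(h)| = 2.668e-03.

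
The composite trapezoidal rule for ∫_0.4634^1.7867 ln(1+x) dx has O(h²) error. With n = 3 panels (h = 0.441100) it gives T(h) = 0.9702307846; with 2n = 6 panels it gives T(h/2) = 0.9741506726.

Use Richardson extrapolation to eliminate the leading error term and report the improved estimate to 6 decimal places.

With r = 2 the leading error scales as h^2, so the weight is 2^2 = 4.
4 × 0.9741506726 − 0.9702307846 = 2.9263719058
Divide by 2^2 − 1 = 3.
Result: 0.9754573019

0.975457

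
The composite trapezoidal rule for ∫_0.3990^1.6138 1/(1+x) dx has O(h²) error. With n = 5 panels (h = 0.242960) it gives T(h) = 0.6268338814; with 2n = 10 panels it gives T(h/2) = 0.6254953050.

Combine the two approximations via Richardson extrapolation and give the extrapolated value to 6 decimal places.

0.625049

The method has order 2: 2^2 = 4.
4×0.6254953050 = 2.5019812200; subtract 0.6268338814 → 1.8751473386
Denominator 4 − 1 = 3.
Extrapolated: 1.8751473386 / 3 = 0.6250491129
Correction |R − A(h/2)| = 4.462e-04; gap |A(h/2) − A(h)| = 1.339e-03.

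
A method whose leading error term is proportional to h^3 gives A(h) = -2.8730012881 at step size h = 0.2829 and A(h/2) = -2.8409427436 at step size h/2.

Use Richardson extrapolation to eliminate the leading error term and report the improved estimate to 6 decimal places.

-2.836363

Order 3 gives 2^r = 8 and 2^r − 1 = 7.
Numerator 8×A(h/2) − A(h) = 8×(-2.8409427436) − (-2.8730012881) = -19.8545406607
(8×(-2.8409427436) − (-2.8730012881))/(8 − 1) = -2.8363629515
Gap between inputs: 3.206e-02; correction applied: +0.0045797921.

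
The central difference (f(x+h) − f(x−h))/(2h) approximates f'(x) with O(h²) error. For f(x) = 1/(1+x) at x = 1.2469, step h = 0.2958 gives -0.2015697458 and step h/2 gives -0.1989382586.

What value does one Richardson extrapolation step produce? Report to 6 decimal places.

With r = 2 the leading error scales as h^2, so the weight is 2^2 = 4.
Top: 4(-0.1989382586) − (-0.2015697458) = -0.5941832886
Divide by 2^2 − 1 = 3.
Extrapolated: (-0.5941832886) / 3 = -0.1980610962
Correction |R − A(h/2)| = 8.772e-04; gap |A(h/2) − A(h)| = 2.631e-03.

-0.198061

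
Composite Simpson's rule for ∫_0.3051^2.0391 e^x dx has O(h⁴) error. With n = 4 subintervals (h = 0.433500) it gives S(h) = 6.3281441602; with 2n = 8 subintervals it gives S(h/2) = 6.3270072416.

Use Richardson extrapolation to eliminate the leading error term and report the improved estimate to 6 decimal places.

6.326931

r = 4: numerator weight 16, denominator 15.
Numerator 16×A(h/2) − A(h) = 16×6.3270072416 − 6.3281441602 = 94.9039717054
Divide by 2^4 − 1 = 15.
Extrapolated: 94.9039717054 / 15 = 6.3269314470
Shift from A(h/2): −0.0000757946.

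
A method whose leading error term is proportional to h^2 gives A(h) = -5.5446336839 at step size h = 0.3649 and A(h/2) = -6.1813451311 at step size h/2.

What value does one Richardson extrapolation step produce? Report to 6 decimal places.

-6.393582

Error is O(h^2); halving h shrinks it by 2^2 = 4.
A(h/2) − A(h) = -6.1813451311 − (-5.5446336839) = -0.6367114472
Correction (A(h/2) − A(h))/(4 − 1) = (-0.6367114472)/3 = -0.2122371491
R = -6.1813451311 − 0.2122371491 = -6.3935822802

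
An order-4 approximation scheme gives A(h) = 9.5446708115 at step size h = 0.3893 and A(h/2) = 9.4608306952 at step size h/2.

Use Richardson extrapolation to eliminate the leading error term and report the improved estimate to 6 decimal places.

r = 4, so 2^r = 16.
16·9.4608306952 = 151.3732911232; subtract 9.5446708115 → 141.8286203117
Denominator 16 − 1 = 15.
Extrapolated: 141.8286203117 / 15 = 9.4552413541
Gap between inputs: 8.384e-02; correction applied: −0.0055893411.

9.455241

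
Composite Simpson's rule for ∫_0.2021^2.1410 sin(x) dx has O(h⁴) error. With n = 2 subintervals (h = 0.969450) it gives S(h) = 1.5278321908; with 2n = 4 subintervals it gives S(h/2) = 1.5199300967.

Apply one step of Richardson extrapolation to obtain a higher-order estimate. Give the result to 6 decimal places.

1.519403

The method has order 4: 2^4 = 16.
16×1.5199300967 = 24.3188815472; subtract 1.5278321908 → 22.7910493564
Denominator 16 − 1 = 15.
(16×1.5199300967 − 1.5278321908)/(16 − 1) = 1.5194032904
Shift from A(h/2): −0.0005268063.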